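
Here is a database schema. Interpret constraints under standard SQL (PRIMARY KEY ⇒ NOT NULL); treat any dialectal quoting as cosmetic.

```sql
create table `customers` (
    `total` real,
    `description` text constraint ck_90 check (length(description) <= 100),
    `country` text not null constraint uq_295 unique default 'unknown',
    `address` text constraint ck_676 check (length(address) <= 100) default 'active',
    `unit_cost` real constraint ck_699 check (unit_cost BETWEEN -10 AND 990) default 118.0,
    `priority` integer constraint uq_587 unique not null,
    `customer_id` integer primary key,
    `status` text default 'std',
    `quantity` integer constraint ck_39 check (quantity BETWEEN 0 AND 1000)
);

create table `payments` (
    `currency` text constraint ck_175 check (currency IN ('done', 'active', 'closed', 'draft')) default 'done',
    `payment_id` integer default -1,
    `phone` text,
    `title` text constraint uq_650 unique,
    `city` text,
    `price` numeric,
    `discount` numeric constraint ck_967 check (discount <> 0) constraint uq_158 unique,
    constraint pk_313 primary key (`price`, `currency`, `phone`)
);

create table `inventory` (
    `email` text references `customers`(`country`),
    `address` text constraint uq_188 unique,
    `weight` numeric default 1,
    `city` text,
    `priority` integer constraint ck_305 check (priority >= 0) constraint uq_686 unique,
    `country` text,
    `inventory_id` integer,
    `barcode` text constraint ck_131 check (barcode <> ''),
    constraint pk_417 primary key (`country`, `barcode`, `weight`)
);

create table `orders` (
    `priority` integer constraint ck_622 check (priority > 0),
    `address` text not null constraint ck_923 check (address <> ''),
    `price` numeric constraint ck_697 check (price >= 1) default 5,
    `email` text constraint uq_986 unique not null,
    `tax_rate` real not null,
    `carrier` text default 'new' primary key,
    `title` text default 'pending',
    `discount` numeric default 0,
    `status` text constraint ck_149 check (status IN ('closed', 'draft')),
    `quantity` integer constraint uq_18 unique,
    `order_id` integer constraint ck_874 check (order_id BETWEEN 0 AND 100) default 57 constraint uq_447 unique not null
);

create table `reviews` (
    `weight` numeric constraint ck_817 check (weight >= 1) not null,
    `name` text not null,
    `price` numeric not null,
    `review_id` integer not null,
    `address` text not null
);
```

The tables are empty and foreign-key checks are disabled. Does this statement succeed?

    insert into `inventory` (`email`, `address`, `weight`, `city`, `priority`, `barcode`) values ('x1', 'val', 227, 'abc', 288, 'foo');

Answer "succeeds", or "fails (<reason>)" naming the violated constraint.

country is omitted from the column list and has no DEFAULT, so it would receive NULL.
But country is part of the PRIMARY KEY (implied NOT NULL).

fails (NOT NULL on country)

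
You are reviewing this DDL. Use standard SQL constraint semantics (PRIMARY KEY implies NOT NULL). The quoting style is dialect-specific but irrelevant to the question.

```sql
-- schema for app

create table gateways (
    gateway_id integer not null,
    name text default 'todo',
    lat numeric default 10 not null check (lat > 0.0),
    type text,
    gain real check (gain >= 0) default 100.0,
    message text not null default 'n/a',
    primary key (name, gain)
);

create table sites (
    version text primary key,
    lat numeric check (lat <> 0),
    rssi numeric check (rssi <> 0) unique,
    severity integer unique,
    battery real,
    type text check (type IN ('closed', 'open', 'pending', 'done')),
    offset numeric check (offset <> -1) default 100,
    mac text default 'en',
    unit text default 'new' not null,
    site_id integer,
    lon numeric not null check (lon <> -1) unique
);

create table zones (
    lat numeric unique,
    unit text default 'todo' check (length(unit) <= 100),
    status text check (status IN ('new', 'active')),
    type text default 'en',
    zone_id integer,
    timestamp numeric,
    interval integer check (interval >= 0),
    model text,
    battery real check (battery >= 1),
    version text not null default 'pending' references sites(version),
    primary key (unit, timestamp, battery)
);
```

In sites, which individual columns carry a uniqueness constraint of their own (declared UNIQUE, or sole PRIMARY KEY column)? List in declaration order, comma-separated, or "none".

version, rssi, severity, lon

- version: single-column PRIMARY KEY → unique.
- lat: no UNIQUE or single-column PK constraint.
- rssi: declared UNIQUE → unique.
- severity: declared UNIQUE → unique.
- battery: no UNIQUE or single-column PK constraint.
- type: no UNIQUE or single-column PK constraint.
- offset: no UNIQUE or single-column PK constraint.
- mac: no UNIQUE or single-column PK constraint.
- unit: no UNIQUE or single-column PK constraint.
- site_id: no UNIQUE or single-column PK constraint.
- lon: declared UNIQUE → unique.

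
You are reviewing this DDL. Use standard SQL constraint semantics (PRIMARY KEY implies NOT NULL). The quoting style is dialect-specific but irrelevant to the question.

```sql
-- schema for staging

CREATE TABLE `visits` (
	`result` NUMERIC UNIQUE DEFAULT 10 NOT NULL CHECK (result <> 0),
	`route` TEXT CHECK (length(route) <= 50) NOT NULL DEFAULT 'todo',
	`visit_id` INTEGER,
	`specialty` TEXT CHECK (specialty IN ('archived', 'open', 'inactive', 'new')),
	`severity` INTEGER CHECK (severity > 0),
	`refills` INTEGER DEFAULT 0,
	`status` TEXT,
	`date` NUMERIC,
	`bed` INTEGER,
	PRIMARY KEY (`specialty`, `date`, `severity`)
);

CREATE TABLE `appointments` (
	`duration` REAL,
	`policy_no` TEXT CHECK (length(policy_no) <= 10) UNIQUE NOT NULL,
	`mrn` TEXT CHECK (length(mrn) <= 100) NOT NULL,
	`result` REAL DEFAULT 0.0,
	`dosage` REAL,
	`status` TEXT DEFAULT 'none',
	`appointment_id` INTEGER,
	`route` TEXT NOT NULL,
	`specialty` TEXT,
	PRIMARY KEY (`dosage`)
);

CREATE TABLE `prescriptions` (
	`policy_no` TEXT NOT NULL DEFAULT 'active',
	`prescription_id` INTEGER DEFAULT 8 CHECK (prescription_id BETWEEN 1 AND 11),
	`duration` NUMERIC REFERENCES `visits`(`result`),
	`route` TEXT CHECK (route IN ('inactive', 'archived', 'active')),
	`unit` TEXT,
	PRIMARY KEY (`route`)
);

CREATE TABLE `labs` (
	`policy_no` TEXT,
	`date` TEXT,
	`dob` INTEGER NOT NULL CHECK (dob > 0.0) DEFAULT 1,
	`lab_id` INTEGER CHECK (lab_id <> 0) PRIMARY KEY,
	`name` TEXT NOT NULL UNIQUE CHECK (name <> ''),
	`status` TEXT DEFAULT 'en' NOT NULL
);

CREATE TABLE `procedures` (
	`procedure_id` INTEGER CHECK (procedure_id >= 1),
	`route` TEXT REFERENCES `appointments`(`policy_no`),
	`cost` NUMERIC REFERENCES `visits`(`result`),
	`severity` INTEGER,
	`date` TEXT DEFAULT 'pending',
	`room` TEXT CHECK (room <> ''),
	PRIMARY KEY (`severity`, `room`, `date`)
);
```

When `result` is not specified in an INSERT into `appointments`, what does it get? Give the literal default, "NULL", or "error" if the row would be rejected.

result has an explicit DEFAULT 0.0.
When the column is omitted from an INSERT, that default is used.

0.0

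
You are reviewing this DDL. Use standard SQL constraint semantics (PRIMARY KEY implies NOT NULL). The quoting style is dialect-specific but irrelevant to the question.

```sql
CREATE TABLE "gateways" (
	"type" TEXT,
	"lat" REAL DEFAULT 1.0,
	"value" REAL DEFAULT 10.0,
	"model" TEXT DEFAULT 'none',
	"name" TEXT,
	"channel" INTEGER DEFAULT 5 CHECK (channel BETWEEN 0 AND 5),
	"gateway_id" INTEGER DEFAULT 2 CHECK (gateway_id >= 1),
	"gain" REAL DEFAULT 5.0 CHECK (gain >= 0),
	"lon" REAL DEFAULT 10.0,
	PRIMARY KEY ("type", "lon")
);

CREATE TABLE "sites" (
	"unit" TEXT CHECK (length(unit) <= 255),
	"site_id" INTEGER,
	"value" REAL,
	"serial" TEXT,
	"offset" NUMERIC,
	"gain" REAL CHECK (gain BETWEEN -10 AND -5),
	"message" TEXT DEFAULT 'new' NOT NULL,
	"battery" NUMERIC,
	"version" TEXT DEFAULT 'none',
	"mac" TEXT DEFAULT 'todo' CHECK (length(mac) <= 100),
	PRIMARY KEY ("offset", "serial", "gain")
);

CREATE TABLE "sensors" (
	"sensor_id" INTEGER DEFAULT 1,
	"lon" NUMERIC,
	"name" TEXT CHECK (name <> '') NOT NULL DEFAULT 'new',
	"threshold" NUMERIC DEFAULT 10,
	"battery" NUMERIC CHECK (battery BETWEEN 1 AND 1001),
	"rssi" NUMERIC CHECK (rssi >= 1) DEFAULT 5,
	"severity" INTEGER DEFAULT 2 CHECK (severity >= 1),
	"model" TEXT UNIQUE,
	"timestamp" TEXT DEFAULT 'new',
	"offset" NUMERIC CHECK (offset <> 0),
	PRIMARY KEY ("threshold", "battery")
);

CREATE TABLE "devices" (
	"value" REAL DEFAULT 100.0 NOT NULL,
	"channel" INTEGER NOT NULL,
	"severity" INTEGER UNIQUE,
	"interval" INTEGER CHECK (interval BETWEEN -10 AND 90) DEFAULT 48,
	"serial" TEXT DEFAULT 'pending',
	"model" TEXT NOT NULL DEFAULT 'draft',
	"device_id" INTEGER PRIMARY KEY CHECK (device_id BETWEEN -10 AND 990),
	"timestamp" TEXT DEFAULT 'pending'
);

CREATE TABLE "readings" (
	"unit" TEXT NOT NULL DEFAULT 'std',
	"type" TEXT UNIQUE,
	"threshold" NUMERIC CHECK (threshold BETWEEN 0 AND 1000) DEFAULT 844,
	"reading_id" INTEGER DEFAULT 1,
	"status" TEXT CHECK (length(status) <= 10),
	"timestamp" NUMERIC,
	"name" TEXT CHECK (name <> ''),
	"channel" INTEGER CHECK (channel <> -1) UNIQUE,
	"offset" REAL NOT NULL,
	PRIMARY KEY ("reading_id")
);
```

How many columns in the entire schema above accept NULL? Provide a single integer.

gateways: 7 nullable (lat, value, model, name, channel, gateway_id, gain — PK (type, lon) and explicit NOT NULL columns excluded).
sites: 6 nullable (unit, site_id, value, battery, version, mac — PK (offset, serial, gain) and explicit NOT NULL columns excluded).
sensors: 7 nullable (sensor_id, lon, rssi, severity, model, timestamp, offset — PK (threshold, battery) and explicit NOT NULL columns excluded).
devices: 4 nullable (severity, interval, serial, timestamp — PK (device_id) and explicit NOT NULL columns excluded).
readings: 6 nullable (type, threshold, status, timestamp, name, channel — PK (reading_id) and explicit NOT NULL columns excluded).
Total: 7 + 6 + 7 + 4 + 6 = 30.

30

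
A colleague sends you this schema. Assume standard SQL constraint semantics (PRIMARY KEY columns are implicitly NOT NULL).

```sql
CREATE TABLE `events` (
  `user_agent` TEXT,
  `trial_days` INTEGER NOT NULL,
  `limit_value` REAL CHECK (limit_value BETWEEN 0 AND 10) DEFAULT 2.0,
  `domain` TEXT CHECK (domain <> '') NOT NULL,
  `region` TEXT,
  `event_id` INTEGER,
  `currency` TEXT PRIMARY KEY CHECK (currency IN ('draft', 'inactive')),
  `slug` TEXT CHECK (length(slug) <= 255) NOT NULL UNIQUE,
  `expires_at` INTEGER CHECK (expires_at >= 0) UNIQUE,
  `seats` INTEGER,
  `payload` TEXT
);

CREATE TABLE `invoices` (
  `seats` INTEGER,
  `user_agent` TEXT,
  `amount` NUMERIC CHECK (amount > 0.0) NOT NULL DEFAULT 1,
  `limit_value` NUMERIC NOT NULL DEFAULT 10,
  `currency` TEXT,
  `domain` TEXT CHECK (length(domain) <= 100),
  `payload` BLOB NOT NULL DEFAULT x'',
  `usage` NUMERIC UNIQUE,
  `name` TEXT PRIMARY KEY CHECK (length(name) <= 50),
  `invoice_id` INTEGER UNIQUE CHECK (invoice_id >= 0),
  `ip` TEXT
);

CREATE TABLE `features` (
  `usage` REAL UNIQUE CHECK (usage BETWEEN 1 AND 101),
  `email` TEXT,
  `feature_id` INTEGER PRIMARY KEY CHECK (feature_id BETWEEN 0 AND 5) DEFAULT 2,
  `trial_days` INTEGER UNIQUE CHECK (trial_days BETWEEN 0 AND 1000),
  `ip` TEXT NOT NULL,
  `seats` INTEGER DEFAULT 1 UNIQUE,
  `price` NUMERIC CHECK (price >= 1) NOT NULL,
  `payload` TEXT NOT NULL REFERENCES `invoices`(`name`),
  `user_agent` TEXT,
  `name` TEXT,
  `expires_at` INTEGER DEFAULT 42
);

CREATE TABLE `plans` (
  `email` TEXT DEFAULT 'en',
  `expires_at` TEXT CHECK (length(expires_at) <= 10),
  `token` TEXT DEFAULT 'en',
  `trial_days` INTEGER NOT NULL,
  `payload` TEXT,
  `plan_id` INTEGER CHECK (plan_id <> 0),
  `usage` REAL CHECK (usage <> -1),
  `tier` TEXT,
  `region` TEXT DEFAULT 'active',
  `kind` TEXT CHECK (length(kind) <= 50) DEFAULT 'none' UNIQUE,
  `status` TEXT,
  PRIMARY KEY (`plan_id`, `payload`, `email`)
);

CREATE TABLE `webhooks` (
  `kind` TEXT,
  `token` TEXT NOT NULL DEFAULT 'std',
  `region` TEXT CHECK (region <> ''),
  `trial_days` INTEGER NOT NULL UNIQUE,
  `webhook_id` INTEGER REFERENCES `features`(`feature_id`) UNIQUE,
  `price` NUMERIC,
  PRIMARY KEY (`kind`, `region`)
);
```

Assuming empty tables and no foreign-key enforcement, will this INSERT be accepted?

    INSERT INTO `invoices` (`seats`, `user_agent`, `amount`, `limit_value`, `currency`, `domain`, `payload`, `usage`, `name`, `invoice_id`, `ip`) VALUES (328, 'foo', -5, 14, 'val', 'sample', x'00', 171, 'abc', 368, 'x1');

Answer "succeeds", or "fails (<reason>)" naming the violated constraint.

fails (CHECK on amount)

The value -5 for amount violates CHECK (amount > 0.0).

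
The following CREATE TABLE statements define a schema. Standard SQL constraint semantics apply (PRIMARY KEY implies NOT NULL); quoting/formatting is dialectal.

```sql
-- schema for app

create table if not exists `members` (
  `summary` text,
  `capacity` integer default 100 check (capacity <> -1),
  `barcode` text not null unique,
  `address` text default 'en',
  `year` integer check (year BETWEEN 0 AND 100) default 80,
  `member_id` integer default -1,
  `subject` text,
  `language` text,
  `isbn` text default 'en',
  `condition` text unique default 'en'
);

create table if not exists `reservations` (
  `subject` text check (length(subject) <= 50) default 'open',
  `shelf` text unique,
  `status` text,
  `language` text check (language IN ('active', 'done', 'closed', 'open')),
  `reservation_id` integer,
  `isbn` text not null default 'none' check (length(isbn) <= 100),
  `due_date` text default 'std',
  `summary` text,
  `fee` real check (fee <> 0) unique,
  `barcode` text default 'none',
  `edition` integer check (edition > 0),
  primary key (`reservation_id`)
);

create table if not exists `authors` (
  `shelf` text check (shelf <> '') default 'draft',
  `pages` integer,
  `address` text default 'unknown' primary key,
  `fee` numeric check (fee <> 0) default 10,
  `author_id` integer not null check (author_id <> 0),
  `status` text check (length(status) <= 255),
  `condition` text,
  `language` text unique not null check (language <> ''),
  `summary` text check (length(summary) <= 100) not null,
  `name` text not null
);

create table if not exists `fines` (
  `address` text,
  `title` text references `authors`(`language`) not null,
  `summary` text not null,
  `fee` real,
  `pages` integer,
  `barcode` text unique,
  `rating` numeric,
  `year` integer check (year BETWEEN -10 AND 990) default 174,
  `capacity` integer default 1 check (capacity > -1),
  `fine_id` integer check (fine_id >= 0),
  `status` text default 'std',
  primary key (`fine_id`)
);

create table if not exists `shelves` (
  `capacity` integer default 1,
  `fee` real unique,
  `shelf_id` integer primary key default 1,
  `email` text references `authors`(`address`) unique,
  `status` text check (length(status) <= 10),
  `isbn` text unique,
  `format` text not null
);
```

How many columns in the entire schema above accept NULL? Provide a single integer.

members: 9 nullable (summary, capacity, address, year, member_id, subject, language, isbn, condition — PK none and explicit NOT NULL columns excluded).
reservations: 9 nullable (subject, shelf, status, language, due_date, summary, fee, barcode, edition — PK (reservation_id) and explicit NOT NULL columns excluded).
authors: 5 nullable (shelf, pages, fee, status, condition — PK (address) and explicit NOT NULL columns excluded).
fines: 8 nullable (address, fee, pages, barcode, rating, year, capacity, status — PK (fine_id) and explicit NOT NULL columns excluded).
shelves: 5 nullable (capacity, fee, email, status, isbn — PK (shelf_id) and explicit NOT NULL columns excluded).
Total: 9 + 9 + 5 + 8 + 5 = 36.

36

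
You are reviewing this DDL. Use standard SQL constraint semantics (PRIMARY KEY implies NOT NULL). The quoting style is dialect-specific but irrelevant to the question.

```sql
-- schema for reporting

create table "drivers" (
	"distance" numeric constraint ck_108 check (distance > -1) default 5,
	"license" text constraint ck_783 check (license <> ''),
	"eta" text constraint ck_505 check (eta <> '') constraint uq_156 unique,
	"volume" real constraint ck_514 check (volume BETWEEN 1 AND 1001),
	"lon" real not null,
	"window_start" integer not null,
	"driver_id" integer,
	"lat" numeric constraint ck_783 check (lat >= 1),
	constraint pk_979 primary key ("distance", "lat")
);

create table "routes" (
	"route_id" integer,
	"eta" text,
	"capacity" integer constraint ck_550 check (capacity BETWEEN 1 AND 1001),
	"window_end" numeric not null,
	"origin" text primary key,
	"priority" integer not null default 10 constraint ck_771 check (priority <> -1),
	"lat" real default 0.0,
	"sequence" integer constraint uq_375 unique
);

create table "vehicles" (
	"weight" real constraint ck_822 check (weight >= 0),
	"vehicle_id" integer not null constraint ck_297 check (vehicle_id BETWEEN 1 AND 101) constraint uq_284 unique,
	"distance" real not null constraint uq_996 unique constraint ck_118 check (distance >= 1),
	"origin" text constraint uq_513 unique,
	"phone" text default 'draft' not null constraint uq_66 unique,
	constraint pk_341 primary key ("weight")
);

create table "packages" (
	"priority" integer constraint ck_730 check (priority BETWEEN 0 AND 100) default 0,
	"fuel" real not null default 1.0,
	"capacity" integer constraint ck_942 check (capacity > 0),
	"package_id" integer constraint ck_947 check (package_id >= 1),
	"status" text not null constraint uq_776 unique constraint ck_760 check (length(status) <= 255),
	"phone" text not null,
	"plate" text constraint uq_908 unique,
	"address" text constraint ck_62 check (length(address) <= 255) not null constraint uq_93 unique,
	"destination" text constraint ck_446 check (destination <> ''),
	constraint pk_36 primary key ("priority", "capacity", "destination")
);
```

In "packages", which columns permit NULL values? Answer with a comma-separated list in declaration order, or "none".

- priority: part of the PRIMARY KEY, which implies NOT NULL → not nullable.
- fuel: declared NOT NULL → not nullable.
- capacity: part of the PRIMARY KEY, which implies NOT NULL → not nullable.
- package_id: CHECK does not forbid NULL (a CHECK constraint passes when its expression is NULL) → nullable.
- status: declared NOT NULL → not nullable.
- phone: declared NOT NULL → not nullable.
- plate: UNIQUE does not imply NOT NULL → nullable.
- address: declared NOT NULL → not nullable.
- destination: part of the PRIMARY KEY, which implies NOT NULL → not nullable.

package_id, plate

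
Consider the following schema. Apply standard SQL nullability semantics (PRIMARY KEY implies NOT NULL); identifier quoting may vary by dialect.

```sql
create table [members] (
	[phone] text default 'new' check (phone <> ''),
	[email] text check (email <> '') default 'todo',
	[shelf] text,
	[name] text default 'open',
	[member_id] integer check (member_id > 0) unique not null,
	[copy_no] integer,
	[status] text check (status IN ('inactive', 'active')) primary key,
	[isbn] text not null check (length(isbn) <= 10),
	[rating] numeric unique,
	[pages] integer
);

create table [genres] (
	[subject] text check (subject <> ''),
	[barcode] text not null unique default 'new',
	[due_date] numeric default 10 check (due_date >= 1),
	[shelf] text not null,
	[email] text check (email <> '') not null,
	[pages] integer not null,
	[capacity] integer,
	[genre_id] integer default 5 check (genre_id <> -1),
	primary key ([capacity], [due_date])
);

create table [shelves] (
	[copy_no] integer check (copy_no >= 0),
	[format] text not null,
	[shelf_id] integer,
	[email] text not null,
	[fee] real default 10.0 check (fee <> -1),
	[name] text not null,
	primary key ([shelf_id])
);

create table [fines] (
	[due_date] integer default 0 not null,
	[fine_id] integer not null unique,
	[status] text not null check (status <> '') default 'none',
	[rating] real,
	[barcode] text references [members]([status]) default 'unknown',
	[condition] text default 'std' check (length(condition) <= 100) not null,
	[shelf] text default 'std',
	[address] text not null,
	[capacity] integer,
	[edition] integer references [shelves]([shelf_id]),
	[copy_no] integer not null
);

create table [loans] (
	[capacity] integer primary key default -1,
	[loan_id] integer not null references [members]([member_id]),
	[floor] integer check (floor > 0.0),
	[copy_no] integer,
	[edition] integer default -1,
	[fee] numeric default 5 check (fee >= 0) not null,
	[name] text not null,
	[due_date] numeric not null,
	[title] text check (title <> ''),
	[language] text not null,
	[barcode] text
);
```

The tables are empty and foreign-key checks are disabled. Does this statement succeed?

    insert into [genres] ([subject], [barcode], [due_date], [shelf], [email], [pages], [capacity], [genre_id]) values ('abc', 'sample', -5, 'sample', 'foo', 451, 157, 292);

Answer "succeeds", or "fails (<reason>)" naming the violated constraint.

The value -5 for due_date violates CHECK (due_date >= 1).

fails (CHECK on due_date)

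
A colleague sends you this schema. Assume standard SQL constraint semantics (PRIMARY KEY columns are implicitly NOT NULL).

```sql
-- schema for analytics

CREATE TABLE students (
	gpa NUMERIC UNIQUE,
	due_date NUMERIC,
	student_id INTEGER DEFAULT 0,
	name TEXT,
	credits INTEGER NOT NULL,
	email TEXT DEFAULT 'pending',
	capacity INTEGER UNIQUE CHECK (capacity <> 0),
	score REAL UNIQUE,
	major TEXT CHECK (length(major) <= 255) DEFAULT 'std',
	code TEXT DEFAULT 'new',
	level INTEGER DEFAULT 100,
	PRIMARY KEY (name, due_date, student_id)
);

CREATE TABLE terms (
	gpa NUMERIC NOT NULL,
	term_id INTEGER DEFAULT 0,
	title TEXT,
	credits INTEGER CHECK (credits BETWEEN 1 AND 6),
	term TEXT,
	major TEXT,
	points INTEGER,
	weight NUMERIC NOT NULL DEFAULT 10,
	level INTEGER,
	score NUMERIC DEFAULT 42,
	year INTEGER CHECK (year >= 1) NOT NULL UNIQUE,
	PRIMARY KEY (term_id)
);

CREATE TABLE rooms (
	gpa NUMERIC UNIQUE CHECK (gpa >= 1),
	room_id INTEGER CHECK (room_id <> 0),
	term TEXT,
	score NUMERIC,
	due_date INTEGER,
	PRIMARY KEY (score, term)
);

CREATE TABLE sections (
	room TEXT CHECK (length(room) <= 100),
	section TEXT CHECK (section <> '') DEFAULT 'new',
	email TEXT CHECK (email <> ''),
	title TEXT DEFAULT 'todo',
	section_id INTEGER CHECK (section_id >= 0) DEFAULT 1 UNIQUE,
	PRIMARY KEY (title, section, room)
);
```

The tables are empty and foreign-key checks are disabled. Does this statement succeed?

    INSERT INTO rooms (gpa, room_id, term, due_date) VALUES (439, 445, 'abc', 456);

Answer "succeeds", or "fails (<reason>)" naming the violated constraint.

fails (NOT NULL on score)

score is omitted from the column list and has no DEFAULT, so it would receive NULL.
But score is part of the PRIMARY KEY (implied NOT NULL).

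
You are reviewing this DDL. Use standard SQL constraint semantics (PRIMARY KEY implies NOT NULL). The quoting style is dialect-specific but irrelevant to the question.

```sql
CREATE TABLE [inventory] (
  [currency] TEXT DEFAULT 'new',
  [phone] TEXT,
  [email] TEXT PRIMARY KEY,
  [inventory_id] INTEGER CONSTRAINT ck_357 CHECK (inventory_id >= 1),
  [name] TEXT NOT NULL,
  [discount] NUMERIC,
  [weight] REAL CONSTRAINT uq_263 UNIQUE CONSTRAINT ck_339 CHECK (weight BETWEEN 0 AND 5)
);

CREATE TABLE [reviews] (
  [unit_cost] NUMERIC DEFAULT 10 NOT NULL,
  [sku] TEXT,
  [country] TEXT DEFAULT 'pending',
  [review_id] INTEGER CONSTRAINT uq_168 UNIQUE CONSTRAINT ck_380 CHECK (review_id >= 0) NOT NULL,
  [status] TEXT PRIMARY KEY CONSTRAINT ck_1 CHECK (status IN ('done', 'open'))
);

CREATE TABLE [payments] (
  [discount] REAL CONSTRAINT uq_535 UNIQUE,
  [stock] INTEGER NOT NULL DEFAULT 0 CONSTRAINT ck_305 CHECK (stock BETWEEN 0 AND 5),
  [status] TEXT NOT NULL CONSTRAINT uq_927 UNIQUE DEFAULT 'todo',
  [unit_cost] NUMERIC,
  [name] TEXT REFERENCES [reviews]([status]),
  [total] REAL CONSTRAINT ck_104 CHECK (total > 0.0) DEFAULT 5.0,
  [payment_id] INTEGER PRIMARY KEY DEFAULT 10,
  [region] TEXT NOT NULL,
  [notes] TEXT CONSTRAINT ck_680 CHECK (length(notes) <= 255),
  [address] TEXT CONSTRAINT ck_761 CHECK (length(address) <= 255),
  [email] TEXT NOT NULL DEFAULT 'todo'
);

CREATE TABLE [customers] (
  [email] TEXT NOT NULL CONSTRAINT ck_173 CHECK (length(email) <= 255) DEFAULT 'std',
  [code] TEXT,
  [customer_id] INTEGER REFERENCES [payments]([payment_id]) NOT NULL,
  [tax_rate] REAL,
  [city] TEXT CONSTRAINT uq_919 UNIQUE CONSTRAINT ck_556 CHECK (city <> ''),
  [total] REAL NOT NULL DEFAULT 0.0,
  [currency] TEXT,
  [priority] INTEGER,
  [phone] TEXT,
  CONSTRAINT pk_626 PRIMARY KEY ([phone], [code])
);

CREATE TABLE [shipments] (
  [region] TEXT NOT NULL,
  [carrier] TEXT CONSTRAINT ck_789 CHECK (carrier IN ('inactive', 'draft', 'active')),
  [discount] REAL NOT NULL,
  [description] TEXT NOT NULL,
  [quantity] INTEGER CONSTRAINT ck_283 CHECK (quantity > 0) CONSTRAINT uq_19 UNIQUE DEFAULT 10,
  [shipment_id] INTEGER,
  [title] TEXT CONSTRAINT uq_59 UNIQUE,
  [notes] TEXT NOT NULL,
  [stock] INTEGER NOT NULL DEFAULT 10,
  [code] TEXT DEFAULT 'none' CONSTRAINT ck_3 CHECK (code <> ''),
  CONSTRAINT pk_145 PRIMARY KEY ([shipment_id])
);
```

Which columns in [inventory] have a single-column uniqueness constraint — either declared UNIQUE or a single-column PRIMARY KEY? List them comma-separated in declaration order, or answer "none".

- currency: no UNIQUE or single-column PK constraint.
- phone: no UNIQUE or single-column PK constraint.
- email: single-column PRIMARY KEY → unique.
- inventory_id: no UNIQUE or single-column PK constraint.
- name: no UNIQUE or single-column PK constraint.
- discount: no UNIQUE or single-column PK constraint.
- weight: declared UNIQUE → unique.

email, weight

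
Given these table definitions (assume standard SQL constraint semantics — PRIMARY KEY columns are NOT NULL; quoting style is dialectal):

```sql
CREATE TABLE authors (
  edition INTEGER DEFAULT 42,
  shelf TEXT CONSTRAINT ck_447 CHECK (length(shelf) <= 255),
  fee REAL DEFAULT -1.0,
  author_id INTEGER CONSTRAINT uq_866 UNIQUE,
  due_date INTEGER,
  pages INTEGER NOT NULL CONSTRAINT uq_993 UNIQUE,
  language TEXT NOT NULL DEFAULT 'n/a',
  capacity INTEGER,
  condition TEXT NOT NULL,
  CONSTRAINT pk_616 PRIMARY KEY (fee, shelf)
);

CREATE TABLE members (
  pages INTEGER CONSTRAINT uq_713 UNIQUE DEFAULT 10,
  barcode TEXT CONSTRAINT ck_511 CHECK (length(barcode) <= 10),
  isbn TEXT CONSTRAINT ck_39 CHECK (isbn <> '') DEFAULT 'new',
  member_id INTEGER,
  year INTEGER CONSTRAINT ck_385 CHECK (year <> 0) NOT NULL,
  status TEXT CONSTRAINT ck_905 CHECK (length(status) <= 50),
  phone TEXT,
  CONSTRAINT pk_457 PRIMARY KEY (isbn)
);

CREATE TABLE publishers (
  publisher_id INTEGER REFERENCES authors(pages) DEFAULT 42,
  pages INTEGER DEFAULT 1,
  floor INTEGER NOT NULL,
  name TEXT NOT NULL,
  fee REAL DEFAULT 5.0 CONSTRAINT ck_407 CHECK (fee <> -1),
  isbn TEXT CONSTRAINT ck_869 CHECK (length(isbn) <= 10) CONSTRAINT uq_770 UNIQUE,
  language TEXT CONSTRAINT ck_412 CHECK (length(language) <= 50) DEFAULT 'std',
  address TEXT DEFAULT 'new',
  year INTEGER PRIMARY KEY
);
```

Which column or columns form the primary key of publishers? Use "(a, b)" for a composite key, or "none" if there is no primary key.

year is declared PRIMARY KEY inline on the column.

year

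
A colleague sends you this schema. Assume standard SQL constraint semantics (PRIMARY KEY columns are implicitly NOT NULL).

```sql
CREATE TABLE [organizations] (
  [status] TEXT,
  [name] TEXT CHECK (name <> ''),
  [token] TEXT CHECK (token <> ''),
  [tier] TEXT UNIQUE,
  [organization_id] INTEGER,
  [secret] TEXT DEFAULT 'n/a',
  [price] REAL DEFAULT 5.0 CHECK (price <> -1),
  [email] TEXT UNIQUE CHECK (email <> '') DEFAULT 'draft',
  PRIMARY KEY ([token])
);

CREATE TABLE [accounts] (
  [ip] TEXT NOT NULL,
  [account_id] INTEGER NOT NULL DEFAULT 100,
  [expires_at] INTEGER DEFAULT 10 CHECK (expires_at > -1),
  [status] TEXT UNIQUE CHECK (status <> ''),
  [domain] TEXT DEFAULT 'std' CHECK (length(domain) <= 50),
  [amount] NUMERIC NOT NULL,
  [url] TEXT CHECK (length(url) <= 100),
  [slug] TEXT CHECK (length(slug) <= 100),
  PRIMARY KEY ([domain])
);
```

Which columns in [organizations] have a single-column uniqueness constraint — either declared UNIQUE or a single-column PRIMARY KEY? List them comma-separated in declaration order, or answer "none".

token, tier, email

- status: no UNIQUE or single-column PK constraint.
- name: no UNIQUE or single-column PK constraint.
- token: single-column PRIMARY KEY → unique.
- tier: declared UNIQUE → unique.
- organization_id: no UNIQUE or single-column PK constraint.
- secret: no UNIQUE or single-column PK constraint.
- price: no UNIQUE or single-column PK constraint.
- email: declared UNIQUE → unique.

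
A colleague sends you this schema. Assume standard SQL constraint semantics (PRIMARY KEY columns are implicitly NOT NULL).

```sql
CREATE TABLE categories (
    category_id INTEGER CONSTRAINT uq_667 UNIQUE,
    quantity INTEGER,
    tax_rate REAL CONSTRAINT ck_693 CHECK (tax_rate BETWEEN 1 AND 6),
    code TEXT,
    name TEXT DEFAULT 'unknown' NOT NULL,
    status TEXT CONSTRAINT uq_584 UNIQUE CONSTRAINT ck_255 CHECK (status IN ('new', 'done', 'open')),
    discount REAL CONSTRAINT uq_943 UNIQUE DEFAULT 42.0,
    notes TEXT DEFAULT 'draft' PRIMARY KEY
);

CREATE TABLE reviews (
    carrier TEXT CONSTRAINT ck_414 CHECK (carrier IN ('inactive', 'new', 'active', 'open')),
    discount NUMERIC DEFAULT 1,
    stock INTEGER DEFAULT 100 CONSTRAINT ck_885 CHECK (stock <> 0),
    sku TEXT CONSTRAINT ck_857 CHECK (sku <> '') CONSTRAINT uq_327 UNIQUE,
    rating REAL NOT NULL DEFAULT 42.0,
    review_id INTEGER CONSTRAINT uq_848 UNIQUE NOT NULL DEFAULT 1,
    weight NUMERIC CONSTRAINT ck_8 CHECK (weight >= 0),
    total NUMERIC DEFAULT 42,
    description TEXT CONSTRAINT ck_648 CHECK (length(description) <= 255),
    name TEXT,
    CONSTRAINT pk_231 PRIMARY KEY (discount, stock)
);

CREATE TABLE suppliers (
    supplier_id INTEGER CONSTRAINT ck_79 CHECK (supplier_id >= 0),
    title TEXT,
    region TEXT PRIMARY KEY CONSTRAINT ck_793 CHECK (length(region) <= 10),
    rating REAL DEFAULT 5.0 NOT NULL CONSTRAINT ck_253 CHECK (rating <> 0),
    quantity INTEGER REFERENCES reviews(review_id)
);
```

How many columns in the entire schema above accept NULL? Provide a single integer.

categories: 6 nullable (category_id, quantity, tax_rate, code, status, discount — PK (notes) and explicit NOT NULL columns excluded).
reviews: 6 nullable (carrier, sku, weight, total, description, name — PK (discount, stock) and explicit NOT NULL columns excluded).
suppliers: 3 nullable (supplier_id, title, quantity — PK (region) and explicit NOT NULL columns excluded).
Total: 6 + 6 + 3 = 15.

15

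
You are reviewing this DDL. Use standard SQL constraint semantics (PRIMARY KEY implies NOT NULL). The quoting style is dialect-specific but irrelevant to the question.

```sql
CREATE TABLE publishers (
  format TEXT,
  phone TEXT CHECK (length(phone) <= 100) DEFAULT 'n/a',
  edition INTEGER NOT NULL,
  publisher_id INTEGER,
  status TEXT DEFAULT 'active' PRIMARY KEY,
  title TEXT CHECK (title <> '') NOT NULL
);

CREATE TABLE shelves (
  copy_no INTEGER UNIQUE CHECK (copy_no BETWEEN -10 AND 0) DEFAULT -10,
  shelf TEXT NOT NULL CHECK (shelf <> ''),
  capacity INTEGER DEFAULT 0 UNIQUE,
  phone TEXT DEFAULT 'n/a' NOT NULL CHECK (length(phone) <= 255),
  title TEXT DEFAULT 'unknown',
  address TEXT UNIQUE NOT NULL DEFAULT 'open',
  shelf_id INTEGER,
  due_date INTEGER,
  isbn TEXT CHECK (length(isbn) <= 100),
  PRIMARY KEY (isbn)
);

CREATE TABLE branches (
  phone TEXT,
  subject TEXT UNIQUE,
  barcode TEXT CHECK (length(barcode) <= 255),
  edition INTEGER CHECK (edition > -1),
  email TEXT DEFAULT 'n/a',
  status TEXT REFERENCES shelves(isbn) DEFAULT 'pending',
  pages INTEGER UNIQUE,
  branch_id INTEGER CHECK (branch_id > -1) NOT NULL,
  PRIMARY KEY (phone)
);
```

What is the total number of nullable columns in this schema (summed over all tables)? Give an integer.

publishers: 3 nullable (format, phone, publisher_id — PK (status) and explicit NOT NULL columns excluded).
shelves: 5 nullable (copy_no, capacity, title, shelf_id, due_date — PK (isbn) and explicit NOT NULL columns excluded).
branches: 6 nullable (subject, barcode, edition, email, status, pages — PK (phone) and explicit NOT NULL columns excluded).
Total: 3 + 5 + 6 = 14.

14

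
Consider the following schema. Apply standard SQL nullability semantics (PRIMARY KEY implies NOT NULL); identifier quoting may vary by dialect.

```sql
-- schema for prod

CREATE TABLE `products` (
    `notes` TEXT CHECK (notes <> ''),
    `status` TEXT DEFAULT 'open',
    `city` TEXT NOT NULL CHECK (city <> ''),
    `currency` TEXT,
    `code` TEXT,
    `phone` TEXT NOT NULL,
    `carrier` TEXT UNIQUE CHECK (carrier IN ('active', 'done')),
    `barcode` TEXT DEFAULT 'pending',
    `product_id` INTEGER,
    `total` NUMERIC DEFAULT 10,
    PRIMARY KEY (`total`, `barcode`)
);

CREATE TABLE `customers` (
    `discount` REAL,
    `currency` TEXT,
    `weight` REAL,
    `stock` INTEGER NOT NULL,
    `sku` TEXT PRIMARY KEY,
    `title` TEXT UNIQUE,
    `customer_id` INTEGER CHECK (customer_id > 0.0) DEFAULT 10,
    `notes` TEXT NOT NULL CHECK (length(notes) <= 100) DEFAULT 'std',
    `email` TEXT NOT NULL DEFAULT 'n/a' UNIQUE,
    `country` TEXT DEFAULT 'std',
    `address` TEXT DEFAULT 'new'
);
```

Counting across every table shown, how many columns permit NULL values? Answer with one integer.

13

products: 6 nullable (notes, status, currency, code, carrier, product_id — PK (total, barcode) and explicit NOT NULL columns excluded).
customers: 7 nullable (discount, currency, weight, title, customer_id, country, address — PK (sku) and explicit NOT NULL columns excluded).
Total: 6 + 7 = 13.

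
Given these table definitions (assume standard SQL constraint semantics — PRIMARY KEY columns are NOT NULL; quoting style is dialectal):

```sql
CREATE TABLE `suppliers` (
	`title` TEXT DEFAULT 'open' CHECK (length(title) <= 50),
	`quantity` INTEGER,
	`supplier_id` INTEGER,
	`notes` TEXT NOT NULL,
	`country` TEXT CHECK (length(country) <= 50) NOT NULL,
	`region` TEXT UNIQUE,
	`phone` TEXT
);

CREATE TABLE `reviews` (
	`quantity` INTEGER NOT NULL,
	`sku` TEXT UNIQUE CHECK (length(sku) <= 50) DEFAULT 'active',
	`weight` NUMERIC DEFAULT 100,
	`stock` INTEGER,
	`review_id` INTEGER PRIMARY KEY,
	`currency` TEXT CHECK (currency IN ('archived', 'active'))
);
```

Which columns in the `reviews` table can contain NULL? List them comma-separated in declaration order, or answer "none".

- quantity: declared NOT NULL → not nullable.
- sku: CHECK does not forbid NULL (a CHECK constraint passes when its expression is NULL) → nullable.
- weight: DEFAULT only fills an omitted column; an explicit NULL is still allowed → nullable.
- stock: no NOT NULL constraint applies → nullable.
- review_id: part of the PRIMARY KEY, which implies NOT NULL → not nullable.
- currency: CHECK does not forbid NULL (a CHECK constraint passes when its expression is NULL) → nullable.

sku, weight, stock, currency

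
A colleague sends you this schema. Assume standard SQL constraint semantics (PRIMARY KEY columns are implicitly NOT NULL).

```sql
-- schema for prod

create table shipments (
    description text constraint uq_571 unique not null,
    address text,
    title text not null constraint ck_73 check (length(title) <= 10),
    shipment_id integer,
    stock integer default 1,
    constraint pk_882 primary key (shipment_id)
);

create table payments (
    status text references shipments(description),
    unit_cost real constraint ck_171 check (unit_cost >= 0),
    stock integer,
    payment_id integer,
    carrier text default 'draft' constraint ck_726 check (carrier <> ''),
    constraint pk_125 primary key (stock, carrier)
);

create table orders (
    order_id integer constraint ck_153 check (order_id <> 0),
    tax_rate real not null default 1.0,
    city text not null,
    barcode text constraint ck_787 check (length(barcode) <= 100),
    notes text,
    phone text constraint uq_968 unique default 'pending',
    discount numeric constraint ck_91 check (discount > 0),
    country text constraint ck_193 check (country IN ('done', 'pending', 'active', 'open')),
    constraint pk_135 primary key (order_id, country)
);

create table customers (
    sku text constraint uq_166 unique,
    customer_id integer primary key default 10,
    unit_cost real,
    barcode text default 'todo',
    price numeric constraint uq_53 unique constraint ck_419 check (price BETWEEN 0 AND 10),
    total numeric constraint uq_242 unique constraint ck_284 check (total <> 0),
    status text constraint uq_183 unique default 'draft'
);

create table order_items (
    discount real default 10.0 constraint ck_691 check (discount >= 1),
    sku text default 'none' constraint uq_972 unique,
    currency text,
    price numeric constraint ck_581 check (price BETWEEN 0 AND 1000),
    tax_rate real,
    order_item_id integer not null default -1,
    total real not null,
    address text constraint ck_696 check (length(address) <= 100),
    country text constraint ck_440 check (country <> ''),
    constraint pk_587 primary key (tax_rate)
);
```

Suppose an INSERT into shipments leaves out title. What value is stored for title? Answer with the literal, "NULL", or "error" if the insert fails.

title has no DEFAULT clause.
Omitting it would insert NULL, but it is declared NOT NULL, so the INSERT fails.

error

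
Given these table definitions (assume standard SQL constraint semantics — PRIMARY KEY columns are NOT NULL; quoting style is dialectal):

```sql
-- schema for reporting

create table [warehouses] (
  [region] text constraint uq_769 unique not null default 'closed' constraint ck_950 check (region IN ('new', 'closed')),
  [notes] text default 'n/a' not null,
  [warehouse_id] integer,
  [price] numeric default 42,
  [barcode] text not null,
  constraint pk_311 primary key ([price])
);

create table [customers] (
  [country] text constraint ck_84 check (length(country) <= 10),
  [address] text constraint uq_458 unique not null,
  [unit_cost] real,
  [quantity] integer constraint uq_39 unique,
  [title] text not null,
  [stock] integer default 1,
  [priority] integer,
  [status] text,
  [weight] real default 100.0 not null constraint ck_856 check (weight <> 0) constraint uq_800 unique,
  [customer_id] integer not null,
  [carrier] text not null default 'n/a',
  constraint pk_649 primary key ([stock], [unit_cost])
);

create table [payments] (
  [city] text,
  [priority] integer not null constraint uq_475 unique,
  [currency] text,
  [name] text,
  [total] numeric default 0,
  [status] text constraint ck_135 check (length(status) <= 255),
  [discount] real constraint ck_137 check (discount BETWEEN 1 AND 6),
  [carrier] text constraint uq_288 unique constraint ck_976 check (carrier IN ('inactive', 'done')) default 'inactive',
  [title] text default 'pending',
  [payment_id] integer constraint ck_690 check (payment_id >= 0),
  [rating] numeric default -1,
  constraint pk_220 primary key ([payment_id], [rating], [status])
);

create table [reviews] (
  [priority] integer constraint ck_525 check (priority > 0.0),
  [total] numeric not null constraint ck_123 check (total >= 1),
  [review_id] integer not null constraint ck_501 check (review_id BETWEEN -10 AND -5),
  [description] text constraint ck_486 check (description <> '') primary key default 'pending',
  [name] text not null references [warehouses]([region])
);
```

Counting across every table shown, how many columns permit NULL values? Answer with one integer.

warehouses: 1 nullable (warehouse_id — PK (price) and explicit NOT NULL columns excluded).
customers: 4 nullable (country, quantity, priority, status — PK (stock, unit_cost) and explicit NOT NULL columns excluded).
payments: 7 nullable (city, currency, name, total, discount, carrier, title — PK (payment_id, rating, status) and explicit NOT NULL columns excluded).
reviews: 1 nullable (priority — PK (description) and explicit NOT NULL columns excluded).
Total: 1 + 4 + 7 + 1 = 13.

13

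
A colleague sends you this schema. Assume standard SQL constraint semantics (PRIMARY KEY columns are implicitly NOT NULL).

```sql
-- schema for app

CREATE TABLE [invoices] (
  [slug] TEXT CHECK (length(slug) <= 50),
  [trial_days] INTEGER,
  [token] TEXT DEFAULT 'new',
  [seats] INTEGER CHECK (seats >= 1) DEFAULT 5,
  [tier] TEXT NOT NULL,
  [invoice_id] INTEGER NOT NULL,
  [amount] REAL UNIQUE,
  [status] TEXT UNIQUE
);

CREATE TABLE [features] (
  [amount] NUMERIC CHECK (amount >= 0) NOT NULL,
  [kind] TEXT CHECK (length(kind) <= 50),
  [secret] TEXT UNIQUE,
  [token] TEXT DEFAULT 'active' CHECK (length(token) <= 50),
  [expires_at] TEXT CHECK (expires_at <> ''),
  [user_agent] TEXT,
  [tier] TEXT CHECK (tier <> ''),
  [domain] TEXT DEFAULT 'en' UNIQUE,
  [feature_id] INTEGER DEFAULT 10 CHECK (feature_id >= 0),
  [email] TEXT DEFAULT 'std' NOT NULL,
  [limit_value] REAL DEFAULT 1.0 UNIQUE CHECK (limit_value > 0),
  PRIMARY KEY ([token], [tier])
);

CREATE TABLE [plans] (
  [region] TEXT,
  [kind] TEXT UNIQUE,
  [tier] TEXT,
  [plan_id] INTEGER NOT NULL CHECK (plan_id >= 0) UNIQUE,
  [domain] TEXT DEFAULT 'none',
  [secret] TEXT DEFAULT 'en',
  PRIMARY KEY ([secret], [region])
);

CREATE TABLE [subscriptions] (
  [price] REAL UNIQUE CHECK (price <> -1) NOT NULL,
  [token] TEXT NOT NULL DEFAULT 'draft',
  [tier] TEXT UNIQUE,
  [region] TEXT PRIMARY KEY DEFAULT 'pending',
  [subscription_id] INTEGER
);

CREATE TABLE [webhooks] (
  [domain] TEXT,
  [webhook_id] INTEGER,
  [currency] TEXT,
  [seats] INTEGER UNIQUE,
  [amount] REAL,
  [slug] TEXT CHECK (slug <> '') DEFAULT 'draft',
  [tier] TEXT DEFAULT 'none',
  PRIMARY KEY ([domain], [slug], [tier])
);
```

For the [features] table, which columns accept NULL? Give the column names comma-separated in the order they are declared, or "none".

kind, secret, expires_at, user_agent, domain, feature_id, limit_value

- amount: declared NOT NULL → not nullable.
- kind: CHECK does not forbid NULL (a CHECK constraint passes when its expression is NULL) → nullable.
- secret: UNIQUE does not imply NOT NULL → nullable.
- token: part of the PRIMARY KEY, which implies NOT NULL → not nullable.
- expires_at: CHECK does not forbid NULL (a CHECK constraint passes when its expression is NULL) → nullable.
- user_agent: no NOT NULL constraint applies → nullable.
- tier: part of the PRIMARY KEY, which implies NOT NULL → not nullable.
- domain: UNIQUE does not imply NOT NULL → nullable.
- feature_id: CHECK does not forbid NULL (a CHECK constraint passes when its expression is NULL) → nullable.
- email: declared NOT NULL → not nullable.
- limit_value: CHECK does not forbid NULL (a CHECK constraint passes when its expression is NULL) → nullable.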